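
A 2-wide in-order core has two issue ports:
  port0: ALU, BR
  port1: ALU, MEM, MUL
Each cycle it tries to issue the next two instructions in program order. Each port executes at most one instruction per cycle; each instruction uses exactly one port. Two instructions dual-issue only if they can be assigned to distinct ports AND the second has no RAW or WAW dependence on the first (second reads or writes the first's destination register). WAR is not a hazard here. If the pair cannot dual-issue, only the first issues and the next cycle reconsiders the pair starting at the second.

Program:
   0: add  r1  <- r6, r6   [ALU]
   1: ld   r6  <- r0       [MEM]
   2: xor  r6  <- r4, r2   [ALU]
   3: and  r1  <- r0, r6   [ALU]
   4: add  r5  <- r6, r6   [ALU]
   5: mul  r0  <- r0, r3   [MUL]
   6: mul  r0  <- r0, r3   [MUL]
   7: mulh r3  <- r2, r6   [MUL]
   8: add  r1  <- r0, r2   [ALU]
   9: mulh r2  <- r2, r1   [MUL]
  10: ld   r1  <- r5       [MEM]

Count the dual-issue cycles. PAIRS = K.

PAIRS = 3

c0: i0&i1 add.ALU;ld.MEM  dual
c1: i2 xor.ALU  RAW r6
c2: i3&i4 and.ALU;add.ALU  dual
c3: i5 mul.MUL  no-port MUL/MUL
c4: i6 mul.MUL  no-port MUL/MUL
c5: i7&i8 mulh.MUL;add.ALU  dual
c6: i9 mulh.MUL  no-port MUL/MEM
c7: i10 ld.MEM  tail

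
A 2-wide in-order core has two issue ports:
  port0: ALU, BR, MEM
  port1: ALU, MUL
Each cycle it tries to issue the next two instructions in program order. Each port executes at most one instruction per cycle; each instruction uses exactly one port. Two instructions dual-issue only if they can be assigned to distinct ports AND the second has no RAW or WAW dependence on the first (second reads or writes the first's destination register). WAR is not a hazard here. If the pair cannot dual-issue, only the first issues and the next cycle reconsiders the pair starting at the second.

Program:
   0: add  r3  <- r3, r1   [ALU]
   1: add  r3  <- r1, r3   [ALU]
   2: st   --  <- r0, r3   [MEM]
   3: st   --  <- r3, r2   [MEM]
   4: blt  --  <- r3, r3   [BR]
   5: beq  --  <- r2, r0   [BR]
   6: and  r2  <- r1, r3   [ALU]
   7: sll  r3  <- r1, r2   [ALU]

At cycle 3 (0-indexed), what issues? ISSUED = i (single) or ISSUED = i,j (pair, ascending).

ISSUED = 3

#0 head=0: add.ALU i0 RAW+WAW r3
#1 head=1: add.ALU i1 RAW r3
#2 head=2: st.MEM i2 no-port MEM/MEM
#3 head=3: st.MEM i3 no-port MEM/BR
#4 head=4: blt.BR i4 no-port BR/BR
#5 head=5: beq.BR+and.ALU i5,i6 pair
#6 head=7: sll.ALU i7 tail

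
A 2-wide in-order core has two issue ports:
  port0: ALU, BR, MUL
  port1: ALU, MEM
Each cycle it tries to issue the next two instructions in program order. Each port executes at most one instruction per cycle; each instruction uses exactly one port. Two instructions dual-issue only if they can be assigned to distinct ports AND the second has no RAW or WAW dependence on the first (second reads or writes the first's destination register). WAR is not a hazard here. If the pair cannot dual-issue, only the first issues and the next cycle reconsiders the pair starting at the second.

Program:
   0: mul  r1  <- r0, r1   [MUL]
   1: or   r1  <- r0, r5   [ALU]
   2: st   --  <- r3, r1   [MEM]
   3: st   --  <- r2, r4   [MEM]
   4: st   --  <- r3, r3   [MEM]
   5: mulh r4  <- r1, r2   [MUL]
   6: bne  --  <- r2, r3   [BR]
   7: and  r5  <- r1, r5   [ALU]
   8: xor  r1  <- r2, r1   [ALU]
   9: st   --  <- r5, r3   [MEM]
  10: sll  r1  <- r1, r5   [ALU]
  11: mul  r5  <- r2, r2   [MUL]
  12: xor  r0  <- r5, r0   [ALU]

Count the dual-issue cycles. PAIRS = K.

c0: i0 mul  WAW r1
c1: i1 or  RAW r1
c2: i2 st  no-port MEM/MEM
c3: i3 st  no-port MEM/MEM
c4: i4,i5 st/mulh  2-wide
c5: i6,i7 bne/and  2-wide
c6: i8,i9 xor/st  2-wide
c7: i10,i11 sll/mul  2-wide
c8: i12 xor  tail

PAIRS = 4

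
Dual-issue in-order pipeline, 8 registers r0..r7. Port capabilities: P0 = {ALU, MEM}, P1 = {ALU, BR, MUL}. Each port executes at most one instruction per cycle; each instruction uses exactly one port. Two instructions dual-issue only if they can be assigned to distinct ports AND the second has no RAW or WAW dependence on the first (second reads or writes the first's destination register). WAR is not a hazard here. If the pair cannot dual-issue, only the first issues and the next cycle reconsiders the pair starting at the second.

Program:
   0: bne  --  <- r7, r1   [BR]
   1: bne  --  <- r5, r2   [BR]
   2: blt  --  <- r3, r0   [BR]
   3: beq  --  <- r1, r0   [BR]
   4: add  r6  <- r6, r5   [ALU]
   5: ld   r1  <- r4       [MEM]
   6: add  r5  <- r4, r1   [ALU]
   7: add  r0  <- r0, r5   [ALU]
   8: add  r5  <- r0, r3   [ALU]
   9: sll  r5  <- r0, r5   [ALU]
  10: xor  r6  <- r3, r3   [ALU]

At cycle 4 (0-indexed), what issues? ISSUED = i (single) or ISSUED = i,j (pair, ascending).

ISSUED = 5

c0: i0 bne.BR  no-port BR/BR
c1: i1 bne.BR  no-port BR/BR
c2: i2 blt.BR  no-port BR/BR
c3: i3/i4 beq.BR+add.ALU  pair
c4: i5 ld.MEM  RAW r1
c5: i6 add.ALU  RAW r5
c6: i7 add.ALU  RAW r0
c7: i8 add.ALU  RAW+WAW r5
c8: i9/i10 sll.ALU+xor.ALU  pair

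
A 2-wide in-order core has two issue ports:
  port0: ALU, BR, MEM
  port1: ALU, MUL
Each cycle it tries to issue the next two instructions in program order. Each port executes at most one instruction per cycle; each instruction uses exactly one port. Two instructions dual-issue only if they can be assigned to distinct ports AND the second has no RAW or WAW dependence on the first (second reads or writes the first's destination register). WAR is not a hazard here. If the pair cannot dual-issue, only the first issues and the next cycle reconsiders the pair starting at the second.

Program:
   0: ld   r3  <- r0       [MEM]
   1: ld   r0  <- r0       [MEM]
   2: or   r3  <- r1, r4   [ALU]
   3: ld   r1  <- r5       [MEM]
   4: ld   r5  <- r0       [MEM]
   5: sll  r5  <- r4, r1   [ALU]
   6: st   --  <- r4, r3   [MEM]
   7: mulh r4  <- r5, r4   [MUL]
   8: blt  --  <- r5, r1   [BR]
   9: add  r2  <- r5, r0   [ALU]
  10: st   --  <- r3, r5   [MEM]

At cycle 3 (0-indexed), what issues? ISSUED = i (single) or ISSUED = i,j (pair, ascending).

[0] i0  ld  -- no-port MEM/MEM
[1] i1&i2  ld/or  -- 2-wide
[2] i3  ld  -- no-port MEM/MEM
[3] i4  ld  -- WAW r5
[4] i5&i6  sll/st  -- 2-wide
[5] i7&i8  mulh/blt  -- 2-wide
[6] i9&i10  add/st  -- 2-wide

ISSUED = 4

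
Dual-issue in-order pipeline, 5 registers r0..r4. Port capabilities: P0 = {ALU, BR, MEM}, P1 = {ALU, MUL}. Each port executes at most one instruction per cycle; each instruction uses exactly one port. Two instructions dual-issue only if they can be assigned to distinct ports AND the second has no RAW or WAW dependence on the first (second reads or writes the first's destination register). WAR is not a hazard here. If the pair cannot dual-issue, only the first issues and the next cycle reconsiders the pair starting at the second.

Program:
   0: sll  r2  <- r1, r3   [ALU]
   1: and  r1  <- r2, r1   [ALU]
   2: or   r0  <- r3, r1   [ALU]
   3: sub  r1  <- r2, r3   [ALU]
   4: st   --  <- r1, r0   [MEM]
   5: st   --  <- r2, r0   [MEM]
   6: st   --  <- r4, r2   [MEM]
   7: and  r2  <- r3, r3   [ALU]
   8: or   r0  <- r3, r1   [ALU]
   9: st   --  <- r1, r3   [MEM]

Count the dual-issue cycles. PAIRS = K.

0. sll @i0  | RAW r2
1. and @i1  | RAW r1
2. or/sub @i2&i3  | dual
3. st @i4  | no-port MEM/MEM
4. st @i5  | no-port MEM/MEM
5. st/and @i6&i7  | dual
6. or/st @i8&i9  | dual

PAIRS = 3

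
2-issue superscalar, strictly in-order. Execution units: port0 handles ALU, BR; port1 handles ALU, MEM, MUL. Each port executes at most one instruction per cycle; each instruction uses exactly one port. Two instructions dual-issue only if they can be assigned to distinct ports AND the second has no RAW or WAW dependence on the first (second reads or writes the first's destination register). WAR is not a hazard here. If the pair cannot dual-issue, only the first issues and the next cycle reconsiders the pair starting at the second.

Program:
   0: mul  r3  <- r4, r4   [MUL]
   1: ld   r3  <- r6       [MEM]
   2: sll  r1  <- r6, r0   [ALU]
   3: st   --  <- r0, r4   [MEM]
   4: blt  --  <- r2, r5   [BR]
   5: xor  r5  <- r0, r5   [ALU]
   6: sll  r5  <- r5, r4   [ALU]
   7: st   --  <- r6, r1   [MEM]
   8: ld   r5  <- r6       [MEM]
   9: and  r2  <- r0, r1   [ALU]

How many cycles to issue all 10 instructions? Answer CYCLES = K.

t=0 i0:mul.MUL ; no-port MUL/MEM
t=1 i1+i2:ld.MEM+sll.ALU ; 2-wide
t=2 i3+i4:st.MEM+blt.BR ; 2-wide
t=3 i5:xor.ALU ; RAW+WAW r5
t=4 i6+i7:sll.ALU+st.MEM ; 2-wide
t=5 i8+i9:ld.MEM+and.ALU ; 2-wide

CYCLES = 6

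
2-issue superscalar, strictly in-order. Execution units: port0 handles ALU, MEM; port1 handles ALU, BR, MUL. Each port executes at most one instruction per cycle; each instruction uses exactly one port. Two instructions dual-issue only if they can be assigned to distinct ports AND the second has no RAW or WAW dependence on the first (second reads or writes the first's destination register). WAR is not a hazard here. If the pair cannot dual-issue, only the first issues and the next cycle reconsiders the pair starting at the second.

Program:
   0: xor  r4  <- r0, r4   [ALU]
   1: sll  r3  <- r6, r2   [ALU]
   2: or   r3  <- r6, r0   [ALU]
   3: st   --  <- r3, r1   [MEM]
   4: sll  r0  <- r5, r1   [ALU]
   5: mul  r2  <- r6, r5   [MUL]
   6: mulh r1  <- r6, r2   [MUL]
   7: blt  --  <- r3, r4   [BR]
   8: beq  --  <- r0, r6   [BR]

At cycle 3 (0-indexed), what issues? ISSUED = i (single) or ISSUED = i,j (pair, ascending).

ISSUED = 5

  cy0 -> i0,i1 (xor.ALU sll.ALU) pair
  cy1 -> i2 (or.ALU) RAW r3
  cy2 -> i3,i4 (st.MEM sll.ALU) pair
  cy3 -> i5 (mul.MUL) no-port MUL/MUL
  cy4 -> i6 (mulh.MUL) no-port MUL/BR
  cy5 -> i7 (blt.BR) no-port BR/BR
  cy6 -> i8 (beq.BR) tail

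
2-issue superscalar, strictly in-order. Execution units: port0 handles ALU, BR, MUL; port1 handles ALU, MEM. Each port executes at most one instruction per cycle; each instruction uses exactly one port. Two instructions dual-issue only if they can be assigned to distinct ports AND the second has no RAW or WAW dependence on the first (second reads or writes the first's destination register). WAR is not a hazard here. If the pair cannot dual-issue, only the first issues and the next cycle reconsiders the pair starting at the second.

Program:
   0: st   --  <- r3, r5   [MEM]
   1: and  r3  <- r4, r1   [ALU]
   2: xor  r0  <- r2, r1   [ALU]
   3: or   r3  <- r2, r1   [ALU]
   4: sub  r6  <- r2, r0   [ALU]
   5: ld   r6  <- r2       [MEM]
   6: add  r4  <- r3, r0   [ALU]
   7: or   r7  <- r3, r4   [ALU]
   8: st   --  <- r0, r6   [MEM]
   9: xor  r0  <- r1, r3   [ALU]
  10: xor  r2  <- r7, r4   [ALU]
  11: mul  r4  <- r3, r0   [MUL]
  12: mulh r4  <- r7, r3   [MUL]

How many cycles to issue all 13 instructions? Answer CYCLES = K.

  cy0 -> i0+i1 (st and) pair
  cy1 -> i2+i3 (xor or) pair
  cy2 -> i4 (sub) WAW r6
  cy3 -> i5+i6 (ld add) pair
  cy4 -> i7+i8 (or st) pair
  cy5 -> i9+i10 (xor xor) pair
  cy6 -> i11 (mul) no-port MUL/MUL
  cy7 -> i12 (mulh) tail

CYCLES = 8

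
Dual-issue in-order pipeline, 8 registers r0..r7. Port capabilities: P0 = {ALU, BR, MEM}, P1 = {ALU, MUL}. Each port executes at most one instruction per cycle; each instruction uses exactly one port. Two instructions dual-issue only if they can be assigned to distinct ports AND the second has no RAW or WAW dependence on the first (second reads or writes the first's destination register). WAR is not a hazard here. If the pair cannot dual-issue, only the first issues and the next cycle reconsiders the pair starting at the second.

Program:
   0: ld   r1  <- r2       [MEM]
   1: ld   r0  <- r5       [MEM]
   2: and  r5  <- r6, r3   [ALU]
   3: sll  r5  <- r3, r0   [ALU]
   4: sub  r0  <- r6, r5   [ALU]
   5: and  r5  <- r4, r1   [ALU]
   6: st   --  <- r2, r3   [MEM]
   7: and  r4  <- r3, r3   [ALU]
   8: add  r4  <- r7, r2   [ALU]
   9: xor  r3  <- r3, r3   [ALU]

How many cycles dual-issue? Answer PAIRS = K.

0. ld @i0  | no-port MEM/MEM
1. ld/and @i1,i2  | pair
2. sll @i3  | RAW r5
3. sub/and @i4,i5  | pair
4. st/and @i6,i7  | pair
5. add/xor @i8,i9  | pair

PAIRS = 4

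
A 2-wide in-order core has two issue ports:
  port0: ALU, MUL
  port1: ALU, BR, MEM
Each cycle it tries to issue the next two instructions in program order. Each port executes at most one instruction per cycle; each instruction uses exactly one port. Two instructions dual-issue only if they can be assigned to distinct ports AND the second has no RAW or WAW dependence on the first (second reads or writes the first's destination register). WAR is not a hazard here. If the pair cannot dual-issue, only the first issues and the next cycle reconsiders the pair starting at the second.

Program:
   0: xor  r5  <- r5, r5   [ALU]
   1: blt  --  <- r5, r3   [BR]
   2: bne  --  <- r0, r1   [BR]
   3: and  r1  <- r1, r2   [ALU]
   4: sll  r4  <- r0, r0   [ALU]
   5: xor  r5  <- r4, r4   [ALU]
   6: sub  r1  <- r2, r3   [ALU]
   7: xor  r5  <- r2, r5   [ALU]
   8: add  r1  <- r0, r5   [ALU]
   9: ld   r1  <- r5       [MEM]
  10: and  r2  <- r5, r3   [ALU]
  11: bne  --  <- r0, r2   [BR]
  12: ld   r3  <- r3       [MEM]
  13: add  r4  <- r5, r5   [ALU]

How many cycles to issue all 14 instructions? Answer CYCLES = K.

  cy0 -> i0 (xor) RAW r5
  cy1 -> i1 (blt) no-port BR/BR
  cy2 -> i2+i3 (bne+and) 2-wide
  cy3 -> i4 (sll) RAW r4
  cy4 -> i5+i6 (xor+sub) 2-wide
  cy5 -> i7 (xor) RAW r5
  cy6 -> i8 (add) WAW r1
  cy7 -> i9+i10 (ld+and) 2-wide
  cy8 -> i11 (bne) no-port BR/MEM
  cy9 -> i12+i13 (ld+add) 2-wide

CYCLES = 10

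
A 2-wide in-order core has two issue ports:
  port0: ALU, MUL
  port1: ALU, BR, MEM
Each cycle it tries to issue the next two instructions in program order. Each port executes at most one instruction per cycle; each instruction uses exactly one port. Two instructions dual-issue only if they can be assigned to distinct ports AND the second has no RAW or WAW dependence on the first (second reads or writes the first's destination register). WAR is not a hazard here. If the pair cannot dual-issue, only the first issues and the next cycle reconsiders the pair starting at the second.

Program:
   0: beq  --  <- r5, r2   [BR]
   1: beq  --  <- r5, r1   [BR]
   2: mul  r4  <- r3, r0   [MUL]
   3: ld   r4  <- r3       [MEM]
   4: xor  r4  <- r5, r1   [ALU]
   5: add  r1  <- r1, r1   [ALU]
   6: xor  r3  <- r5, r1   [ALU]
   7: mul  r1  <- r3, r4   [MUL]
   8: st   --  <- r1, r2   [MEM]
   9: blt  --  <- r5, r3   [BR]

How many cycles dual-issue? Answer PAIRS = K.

PAIRS = 2

0. beq @i0  | no-port BR/BR
1. beq+mul @i1,i2  | dual
2. ld @i3  | WAW r4
3. xor+add @i4,i5  | dual
4. xor @i6  | RAW r3
5. mul @i7  | RAW r1
6. st @i8  | no-port MEM/BR
7. blt @i9  | tail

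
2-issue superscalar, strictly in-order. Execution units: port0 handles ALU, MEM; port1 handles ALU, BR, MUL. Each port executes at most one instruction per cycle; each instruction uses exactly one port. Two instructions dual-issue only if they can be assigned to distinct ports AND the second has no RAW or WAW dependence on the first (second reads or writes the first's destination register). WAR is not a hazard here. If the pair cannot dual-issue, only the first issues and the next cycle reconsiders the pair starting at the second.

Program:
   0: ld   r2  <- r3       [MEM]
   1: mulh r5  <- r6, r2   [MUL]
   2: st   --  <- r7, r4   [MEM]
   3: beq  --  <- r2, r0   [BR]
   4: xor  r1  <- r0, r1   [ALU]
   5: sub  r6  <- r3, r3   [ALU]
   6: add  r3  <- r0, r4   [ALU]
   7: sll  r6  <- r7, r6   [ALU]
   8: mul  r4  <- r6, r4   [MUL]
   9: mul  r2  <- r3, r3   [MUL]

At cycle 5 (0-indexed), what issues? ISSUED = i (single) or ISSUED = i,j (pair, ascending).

0. ld @i0  | RAW r2
1. mulh/st @i1,i2  | dual
2. beq/xor @i3,i4  | dual
3. sub/add @i5,i6  | dual
4. sll @i7  | RAW r6
5. mul @i8  | no-port MUL/MUL
6. mul @i9  | tail

ISSUED = 8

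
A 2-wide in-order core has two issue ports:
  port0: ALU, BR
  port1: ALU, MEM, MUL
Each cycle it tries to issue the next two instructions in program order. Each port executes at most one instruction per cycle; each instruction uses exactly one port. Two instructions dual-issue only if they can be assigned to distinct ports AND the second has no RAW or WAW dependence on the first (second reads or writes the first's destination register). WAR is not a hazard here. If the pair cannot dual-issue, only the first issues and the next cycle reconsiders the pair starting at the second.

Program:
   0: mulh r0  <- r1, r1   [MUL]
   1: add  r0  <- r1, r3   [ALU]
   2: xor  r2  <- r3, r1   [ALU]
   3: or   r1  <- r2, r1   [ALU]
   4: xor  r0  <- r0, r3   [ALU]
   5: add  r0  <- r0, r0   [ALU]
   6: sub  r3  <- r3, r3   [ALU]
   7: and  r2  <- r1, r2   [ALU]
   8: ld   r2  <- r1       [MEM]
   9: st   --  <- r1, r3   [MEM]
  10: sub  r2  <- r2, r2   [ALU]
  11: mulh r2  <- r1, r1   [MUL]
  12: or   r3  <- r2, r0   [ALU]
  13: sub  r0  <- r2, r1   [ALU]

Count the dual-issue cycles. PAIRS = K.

0. mulh @i0  | WAW r0
1. add xor @i1/i2  | 2-wide
2. or xor @i3/i4  | 2-wide
3. add sub @i5/i6  | 2-wide
4. and @i7  | WAW r2
5. ld @i8  | no-port MEM/MEM
6. st sub @i9/i10  | 2-wide
7. mulh @i11  | RAW r2
8. or sub @i12/i13  | 2-wide

PAIRS = 5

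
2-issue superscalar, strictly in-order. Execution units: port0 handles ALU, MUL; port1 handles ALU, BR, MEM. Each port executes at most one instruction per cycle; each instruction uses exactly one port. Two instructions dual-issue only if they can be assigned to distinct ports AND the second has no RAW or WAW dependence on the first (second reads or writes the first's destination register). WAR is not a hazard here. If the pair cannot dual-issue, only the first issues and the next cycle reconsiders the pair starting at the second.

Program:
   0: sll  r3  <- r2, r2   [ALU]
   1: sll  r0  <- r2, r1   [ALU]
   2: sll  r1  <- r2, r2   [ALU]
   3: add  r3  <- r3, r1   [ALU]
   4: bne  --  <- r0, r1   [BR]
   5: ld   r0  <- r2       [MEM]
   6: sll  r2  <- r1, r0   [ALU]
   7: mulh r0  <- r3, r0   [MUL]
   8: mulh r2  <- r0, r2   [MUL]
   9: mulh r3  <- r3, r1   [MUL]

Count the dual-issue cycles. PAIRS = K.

PAIRS = 3

  cy0 -> i0,i1 (sll.ALU sll.ALU) dual
  cy1 -> i2 (sll.ALU) RAW r1
  cy2 -> i3,i4 (add.ALU bne.BR) dual
  cy3 -> i5 (ld.MEM) RAW r0
  cy4 -> i6,i7 (sll.ALU mulh.MUL) dual
  cy5 -> i8 (mulh.MUL) no-port MUL/MUL
  cy6 -> i9 (mulh.MUL) tail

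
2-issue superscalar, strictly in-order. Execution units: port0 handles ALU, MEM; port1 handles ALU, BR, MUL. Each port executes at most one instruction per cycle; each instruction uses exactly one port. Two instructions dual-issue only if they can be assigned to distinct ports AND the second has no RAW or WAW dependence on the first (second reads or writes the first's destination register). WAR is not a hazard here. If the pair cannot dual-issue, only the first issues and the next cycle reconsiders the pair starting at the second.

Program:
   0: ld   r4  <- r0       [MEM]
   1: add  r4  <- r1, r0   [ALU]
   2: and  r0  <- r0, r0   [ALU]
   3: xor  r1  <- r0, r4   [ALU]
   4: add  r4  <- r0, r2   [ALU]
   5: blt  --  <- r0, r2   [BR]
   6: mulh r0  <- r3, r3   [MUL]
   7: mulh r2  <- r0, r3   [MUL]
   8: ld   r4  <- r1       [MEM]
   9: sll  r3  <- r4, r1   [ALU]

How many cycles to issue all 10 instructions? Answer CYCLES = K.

  cy0 -> i0 (ld) WAW r4
  cy1 -> i1/i2 (add+and) dual
  cy2 -> i3/i4 (xor+add) dual
  cy3 -> i5 (blt) no-port BR/MUL
  cy4 -> i6 (mulh) no-port MUL/MUL
  cy5 -> i7/i8 (mulh+ld) dual
  cy6 -> i9 (sll) tail

CYCLES = 7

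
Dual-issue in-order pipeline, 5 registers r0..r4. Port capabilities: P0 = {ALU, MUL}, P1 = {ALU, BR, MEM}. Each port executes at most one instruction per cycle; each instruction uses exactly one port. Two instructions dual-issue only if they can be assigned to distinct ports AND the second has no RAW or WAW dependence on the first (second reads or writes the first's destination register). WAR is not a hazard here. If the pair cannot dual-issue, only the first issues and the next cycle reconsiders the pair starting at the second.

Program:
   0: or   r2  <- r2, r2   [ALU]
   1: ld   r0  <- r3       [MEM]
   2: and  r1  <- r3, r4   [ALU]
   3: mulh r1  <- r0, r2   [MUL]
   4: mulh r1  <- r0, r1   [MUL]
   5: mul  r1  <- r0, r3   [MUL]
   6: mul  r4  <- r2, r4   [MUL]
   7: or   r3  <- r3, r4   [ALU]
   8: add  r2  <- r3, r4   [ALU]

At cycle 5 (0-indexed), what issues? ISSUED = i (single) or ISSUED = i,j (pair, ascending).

ISSUED = 6

#0 head=0: or.ALU/ld.MEM i0+i1 2-wide
#1 head=2: and.ALU i2 WAW r1
#2 head=3: mulh.MUL i3 no-port MUL/MUL
#3 head=4: mulh.MUL i4 no-port MUL/MUL
#4 head=5: mul.MUL i5 no-port MUL/MUL
#5 head=6: mul.MUL i6 RAW r4
#6 head=7: or.ALU i7 RAW r3
#7 head=8: add.ALU i8 tail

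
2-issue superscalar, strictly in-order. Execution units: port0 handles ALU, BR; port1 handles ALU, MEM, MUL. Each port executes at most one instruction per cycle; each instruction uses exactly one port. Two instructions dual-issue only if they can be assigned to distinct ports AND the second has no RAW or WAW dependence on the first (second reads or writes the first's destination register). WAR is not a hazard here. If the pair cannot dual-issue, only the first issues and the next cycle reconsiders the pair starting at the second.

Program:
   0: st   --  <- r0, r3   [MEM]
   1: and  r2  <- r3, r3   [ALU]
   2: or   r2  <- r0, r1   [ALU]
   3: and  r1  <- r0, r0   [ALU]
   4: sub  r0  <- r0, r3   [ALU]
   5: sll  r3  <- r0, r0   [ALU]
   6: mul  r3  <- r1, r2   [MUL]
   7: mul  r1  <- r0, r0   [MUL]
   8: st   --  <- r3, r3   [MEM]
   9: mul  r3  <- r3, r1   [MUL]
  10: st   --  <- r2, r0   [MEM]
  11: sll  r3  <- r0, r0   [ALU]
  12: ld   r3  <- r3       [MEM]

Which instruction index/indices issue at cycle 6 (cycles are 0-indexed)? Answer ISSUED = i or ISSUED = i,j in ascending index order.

ISSUED = 8

  cy0 -> i0,i1 (st.MEM/and.ALU) pair
  cy1 -> i2,i3 (or.ALU/and.ALU) pair
  cy2 -> i4 (sub.ALU) RAW r0
  cy3 -> i5 (sll.ALU) WAW r3
  cy4 -> i6 (mul.MUL) no-port MUL/MUL
  cy5 -> i7 (mul.MUL) no-port MUL/MEM
  cy6 -> i8 (st.MEM) no-port MEM/MUL
  cy7 -> i9 (mul.MUL) no-port MUL/MEM
  cy8 -> i10,i11 (st.MEM/sll.ALU) pair
  cy9 -> i12 (ld.MEM) tail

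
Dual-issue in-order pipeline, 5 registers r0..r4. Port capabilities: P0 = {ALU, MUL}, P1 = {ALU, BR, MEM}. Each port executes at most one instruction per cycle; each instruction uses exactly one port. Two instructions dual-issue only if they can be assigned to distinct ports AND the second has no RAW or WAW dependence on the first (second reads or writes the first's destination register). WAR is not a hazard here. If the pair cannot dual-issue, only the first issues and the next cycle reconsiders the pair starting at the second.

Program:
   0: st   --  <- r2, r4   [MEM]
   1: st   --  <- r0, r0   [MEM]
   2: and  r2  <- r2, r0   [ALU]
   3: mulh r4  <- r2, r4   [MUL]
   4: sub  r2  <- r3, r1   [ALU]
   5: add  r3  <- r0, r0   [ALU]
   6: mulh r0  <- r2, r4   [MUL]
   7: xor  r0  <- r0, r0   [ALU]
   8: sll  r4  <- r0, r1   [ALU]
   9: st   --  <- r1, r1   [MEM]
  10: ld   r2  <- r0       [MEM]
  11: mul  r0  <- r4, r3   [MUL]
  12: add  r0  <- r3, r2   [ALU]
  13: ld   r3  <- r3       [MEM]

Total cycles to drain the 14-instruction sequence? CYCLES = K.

CYCLES = 8

#0 head=0: st.MEM i0 no-port MEM/MEM
#1 head=1: st.MEM and.ALU i1/i2 pair
#2 head=3: mulh.MUL sub.ALU i3/i4 pair
#3 head=5: add.ALU mulh.MUL i5/i6 pair
#4 head=7: xor.ALU i7 RAW r0
#5 head=8: sll.ALU st.MEM i8/i9 pair
#6 head=10: ld.MEM mul.MUL i10/i11 pair
#7 head=12: add.ALU ld.MEM i12/i13 pair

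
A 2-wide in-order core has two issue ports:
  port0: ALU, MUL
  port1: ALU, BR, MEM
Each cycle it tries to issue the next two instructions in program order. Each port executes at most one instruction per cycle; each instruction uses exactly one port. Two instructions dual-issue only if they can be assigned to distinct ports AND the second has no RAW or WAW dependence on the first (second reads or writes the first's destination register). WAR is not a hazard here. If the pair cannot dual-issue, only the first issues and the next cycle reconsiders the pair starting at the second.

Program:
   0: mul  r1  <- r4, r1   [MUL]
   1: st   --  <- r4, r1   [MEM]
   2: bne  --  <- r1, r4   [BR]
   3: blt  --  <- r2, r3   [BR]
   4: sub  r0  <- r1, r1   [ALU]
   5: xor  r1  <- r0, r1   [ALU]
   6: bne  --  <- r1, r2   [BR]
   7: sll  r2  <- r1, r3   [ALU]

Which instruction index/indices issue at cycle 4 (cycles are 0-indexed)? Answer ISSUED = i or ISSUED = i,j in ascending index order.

ISSUED = 5

c0: i0 mul.MUL  RAW r1
c1: i1 st.MEM  no-port MEM/BR
c2: i2 bne.BR  no-port BR/BR
c3: i3,i4 blt.BR;sub.ALU  pair
c4: i5 xor.ALU  RAW r1
c5: i6,i7 bne.BR;sll.ALU  pair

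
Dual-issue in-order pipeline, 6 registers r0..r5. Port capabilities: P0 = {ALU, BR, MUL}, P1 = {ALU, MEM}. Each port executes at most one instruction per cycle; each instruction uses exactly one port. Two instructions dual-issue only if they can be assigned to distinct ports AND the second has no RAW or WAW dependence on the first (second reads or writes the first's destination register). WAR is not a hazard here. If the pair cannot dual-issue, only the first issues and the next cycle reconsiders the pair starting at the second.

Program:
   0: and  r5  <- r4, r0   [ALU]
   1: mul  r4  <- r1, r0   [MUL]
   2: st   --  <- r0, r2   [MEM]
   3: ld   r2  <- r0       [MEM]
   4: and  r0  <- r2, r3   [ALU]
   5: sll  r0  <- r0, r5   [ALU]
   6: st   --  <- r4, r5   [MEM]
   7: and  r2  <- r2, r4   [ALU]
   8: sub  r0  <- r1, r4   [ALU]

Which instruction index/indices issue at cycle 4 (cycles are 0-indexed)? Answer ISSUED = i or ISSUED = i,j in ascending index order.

t=0 i0/i1:and.ALU/mul.MUL ; dual
t=1 i2:st.MEM ; no-port MEM/MEM
t=2 i3:ld.MEM ; RAW r2
t=3 i4:and.ALU ; RAW+WAW r0
t=4 i5/i6:sll.ALU/st.MEM ; dual
t=5 i7/i8:and.ALU/sub.ALU ; dual

ISSUED = 5,6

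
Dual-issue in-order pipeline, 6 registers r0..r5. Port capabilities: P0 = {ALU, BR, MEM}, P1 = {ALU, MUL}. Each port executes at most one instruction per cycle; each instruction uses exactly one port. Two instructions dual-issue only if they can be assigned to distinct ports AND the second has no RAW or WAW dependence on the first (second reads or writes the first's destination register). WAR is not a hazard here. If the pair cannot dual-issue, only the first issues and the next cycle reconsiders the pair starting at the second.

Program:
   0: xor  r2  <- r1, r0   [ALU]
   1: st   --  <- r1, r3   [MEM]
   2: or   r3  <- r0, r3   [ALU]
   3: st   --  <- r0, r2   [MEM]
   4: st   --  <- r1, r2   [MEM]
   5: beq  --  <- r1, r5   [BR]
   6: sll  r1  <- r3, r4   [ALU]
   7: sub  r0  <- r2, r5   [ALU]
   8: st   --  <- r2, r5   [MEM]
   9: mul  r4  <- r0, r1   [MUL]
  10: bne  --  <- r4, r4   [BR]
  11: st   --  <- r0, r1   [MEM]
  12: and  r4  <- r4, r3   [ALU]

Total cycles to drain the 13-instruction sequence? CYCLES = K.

  cy0 -> i0+i1 (xor.ALU;st.MEM) dual
  cy1 -> i2+i3 (or.ALU;st.MEM) dual
  cy2 -> i4 (st.MEM) no-port MEM/BR
  cy3 -> i5+i6 (beq.BR;sll.ALU) dual
  cy4 -> i7+i8 (sub.ALU;st.MEM) dual
  cy5 -> i9 (mul.MUL) RAW r4
  cy6 -> i10 (bne.BR) no-port BR/MEM
  cy7 -> i11+i12 (st.MEM;and.ALU) dual

CYCLES = 8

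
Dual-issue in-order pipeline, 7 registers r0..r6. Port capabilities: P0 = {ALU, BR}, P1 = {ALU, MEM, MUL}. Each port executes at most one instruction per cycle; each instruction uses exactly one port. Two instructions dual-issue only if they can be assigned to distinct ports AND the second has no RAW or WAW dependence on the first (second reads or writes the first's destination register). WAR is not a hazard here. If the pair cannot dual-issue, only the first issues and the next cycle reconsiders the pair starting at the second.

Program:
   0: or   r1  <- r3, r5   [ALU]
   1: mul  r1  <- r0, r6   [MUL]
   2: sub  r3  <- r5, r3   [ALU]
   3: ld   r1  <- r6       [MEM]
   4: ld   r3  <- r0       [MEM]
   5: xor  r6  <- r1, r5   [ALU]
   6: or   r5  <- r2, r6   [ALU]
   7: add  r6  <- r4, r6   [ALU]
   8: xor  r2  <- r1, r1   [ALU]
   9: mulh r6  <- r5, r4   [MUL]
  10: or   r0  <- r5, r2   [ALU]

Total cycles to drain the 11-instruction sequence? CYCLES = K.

CYCLES = 7

t=0 i0:or.ALU ; WAW r1
t=1 i1&i2:mul.MUL/sub.ALU ; dual
t=2 i3:ld.MEM ; no-port MEM/MEM
t=3 i4&i5:ld.MEM/xor.ALU ; dual
t=4 i6&i7:or.ALU/add.ALU ; dual
t=5 i8&i9:xor.ALU/mulh.MUL ; dual
t=6 i10:or.ALU ; tail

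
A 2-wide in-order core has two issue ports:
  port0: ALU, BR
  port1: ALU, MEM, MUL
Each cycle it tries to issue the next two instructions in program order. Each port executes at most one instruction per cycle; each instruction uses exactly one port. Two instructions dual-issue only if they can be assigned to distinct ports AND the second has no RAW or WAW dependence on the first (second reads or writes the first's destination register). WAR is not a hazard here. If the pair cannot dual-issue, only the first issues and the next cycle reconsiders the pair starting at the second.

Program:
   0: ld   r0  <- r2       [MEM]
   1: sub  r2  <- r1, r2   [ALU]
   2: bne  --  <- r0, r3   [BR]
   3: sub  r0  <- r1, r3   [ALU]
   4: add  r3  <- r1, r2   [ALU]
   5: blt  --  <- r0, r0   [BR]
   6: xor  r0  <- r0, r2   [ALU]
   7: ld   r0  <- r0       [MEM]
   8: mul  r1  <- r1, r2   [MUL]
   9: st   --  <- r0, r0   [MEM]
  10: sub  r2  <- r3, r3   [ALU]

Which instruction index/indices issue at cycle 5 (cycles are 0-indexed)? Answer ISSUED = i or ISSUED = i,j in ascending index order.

0. ld+sub @i0+i1  | dual
1. bne+sub @i2+i3  | dual
2. add+blt @i4+i5  | dual
3. xor @i6  | RAW+WAW r0
4. ld @i7  | no-port MEM/MUL
5. mul @i8  | no-port MUL/MEM
6. st+sub @i9+i10  | dual

ISSUED = 8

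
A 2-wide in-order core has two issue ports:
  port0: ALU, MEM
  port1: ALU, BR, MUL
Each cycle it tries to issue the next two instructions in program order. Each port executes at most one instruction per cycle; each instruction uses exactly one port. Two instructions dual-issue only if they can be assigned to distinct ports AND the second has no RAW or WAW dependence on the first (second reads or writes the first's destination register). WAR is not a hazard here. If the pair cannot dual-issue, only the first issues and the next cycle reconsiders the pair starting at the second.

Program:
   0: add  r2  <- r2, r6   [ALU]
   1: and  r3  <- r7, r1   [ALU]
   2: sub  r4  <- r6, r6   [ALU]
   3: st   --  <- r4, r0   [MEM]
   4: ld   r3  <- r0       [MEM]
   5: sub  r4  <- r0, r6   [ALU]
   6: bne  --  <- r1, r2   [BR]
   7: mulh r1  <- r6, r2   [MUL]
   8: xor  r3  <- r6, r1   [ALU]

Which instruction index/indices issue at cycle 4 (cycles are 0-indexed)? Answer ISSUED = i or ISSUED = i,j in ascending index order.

ISSUED = 6

[0] i0,i1  add;and  -- pair
[1] i2  sub  -- RAW r4
[2] i3  st  -- no-port MEM/MEM
[3] i4,i5  ld;sub  -- pair
[4] i6  bne  -- no-port BR/MUL
[5] i7  mulh  -- RAW r1
[6] i8  xor  -- tail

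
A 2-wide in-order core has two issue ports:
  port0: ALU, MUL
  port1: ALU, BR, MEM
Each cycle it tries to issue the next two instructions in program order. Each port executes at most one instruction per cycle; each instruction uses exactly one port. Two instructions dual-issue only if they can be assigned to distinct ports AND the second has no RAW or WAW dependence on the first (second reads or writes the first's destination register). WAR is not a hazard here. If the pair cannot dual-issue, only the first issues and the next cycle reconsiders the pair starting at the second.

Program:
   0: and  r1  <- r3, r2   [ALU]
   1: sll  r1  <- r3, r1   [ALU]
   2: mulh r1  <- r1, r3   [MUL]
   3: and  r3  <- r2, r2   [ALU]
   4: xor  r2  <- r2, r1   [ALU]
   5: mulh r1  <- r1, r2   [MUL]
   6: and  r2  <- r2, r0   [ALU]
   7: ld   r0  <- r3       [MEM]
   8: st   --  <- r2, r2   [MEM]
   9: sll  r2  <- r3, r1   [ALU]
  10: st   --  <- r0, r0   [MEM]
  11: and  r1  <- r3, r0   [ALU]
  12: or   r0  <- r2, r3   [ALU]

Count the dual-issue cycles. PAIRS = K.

c0: i0 and.ALU  RAW+WAW r1
c1: i1 sll.ALU  RAW+WAW r1
c2: i2&i3 mulh.MUL+and.ALU  pair
c3: i4 xor.ALU  RAW r2
c4: i5&i6 mulh.MUL+and.ALU  pair
c5: i7 ld.MEM  no-port MEM/MEM
c6: i8&i9 st.MEM+sll.ALU  pair
c7: i10&i11 st.MEM+and.ALU  pair
c8: i12 or.ALU  tail

PAIRS = 4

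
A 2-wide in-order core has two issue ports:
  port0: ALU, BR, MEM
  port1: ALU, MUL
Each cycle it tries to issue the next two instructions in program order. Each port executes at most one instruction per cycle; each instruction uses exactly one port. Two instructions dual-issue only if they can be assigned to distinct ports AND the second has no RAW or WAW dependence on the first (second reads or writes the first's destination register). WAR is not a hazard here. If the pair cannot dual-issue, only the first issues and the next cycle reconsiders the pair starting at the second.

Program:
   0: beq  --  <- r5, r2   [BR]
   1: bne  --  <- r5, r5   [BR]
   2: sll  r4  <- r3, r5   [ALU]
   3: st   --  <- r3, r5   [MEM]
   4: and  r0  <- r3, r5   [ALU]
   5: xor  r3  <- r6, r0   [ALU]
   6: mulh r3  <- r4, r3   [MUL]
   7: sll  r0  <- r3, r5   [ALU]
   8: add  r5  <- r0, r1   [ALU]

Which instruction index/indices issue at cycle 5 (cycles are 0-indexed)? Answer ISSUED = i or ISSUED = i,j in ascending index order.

ISSUED = 7

0. beq @i0  | no-port BR/BR
1. bne/sll @i1,i2  | 2-wide
2. st/and @i3,i4  | 2-wide
3. xor @i5  | RAW+WAW r3
4. mulh @i6  | RAW r3
5. sll @i7  | RAW r0
6. add @i8  | tail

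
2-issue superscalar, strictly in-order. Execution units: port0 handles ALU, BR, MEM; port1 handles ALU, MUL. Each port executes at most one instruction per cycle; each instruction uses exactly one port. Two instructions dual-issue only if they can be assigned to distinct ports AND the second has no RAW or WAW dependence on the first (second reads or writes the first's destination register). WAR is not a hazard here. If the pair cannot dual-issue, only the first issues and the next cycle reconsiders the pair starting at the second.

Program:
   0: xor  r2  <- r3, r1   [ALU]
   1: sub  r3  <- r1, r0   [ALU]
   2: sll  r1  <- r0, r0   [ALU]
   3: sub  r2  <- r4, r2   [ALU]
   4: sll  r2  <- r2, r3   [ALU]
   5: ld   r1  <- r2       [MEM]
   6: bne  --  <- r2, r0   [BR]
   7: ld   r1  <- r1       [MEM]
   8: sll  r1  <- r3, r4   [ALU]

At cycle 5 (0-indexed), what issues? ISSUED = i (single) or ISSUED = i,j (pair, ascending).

ISSUED = 7

t=0 i0+i1:xor.ALU+sub.ALU ; 2-wide
t=1 i2+i3:sll.ALU+sub.ALU ; 2-wide
t=2 i4:sll.ALU ; RAW r2
t=3 i5:ld.MEM ; no-port MEM/BR
t=4 i6:bne.BR ; no-port BR/MEM
t=5 i7:ld.MEM ; WAW r1
t=6 i8:sll.ALU ; tail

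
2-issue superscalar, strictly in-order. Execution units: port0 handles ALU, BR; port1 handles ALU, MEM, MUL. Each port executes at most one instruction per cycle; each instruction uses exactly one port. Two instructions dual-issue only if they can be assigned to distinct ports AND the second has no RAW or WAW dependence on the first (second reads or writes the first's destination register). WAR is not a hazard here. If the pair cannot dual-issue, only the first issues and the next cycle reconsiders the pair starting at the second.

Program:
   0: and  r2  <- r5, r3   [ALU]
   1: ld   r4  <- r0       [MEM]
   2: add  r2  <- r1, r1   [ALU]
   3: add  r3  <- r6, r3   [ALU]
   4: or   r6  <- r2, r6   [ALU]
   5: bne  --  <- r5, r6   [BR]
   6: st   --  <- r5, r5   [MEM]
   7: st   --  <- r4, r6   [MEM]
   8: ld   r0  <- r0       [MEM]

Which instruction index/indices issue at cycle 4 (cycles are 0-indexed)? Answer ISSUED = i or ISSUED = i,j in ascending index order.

t=0 i0+i1:and.ALU/ld.MEM ; pair
t=1 i2+i3:add.ALU/add.ALU ; pair
t=2 i4:or.ALU ; RAW r6
t=3 i5+i6:bne.BR/st.MEM ; pair
t=4 i7:st.MEM ; no-port MEM/MEM
t=5 i8:ld.MEM ; tail

ISSUED = 7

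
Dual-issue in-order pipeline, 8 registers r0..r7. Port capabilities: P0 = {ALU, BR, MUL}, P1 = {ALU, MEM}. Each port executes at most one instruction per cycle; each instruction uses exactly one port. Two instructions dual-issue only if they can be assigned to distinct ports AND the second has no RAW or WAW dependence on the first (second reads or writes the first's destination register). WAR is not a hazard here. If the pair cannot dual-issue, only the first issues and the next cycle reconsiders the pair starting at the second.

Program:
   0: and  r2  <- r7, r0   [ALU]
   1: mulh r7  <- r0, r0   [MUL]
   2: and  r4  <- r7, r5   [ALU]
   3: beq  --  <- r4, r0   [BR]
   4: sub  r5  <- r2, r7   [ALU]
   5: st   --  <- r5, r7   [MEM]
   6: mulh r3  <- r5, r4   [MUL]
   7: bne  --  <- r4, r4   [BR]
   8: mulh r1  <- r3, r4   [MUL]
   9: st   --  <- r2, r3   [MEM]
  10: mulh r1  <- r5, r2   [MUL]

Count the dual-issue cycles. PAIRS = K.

0. and.ALU mulh.MUL @i0&i1  | dual
1. and.ALU @i2  | RAW r4
2. beq.BR sub.ALU @i3&i4  | dual
3. st.MEM mulh.MUL @i5&i6  | dual
4. bne.BR @i7  | no-port BR/MUL
5. mulh.MUL st.MEM @i8&i9  | dual
6. mulh.MUL @i10  | tail

PAIRS = 4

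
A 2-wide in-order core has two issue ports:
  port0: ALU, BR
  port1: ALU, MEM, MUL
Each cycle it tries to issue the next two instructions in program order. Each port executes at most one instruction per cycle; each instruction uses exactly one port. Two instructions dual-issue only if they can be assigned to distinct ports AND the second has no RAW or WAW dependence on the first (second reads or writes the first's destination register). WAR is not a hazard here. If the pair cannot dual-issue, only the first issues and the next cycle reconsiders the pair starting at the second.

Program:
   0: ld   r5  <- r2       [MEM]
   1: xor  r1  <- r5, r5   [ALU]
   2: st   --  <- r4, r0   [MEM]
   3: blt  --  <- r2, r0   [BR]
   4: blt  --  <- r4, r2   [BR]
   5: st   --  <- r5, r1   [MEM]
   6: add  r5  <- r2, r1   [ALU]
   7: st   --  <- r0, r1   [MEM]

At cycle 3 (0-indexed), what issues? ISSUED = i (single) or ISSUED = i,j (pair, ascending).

0. ld.MEM @i0  | RAW r5
1. xor.ALU/st.MEM @i1,i2  | dual
2. blt.BR @i3  | no-port BR/BR
3. blt.BR/st.MEM @i4,i5  | dual
4. add.ALU/st.MEM @i6,i7  | dual

ISSUED = 4,5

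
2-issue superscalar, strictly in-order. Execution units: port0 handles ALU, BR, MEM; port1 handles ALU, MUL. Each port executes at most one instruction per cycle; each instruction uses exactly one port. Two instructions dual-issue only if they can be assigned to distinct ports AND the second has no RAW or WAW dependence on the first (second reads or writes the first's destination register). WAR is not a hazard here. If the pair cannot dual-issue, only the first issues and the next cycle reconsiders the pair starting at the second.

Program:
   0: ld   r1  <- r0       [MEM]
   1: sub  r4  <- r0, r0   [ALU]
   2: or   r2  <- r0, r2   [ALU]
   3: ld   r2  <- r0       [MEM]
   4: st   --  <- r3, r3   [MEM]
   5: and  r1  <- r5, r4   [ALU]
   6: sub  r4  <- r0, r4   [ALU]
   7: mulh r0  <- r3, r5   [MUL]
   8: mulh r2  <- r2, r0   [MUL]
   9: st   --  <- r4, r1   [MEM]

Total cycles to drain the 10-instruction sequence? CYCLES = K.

t=0 i0&i1:ld.MEM sub.ALU ; pair
t=1 i2:or.ALU ; WAW r2
t=2 i3:ld.MEM ; no-port MEM/MEM
t=3 i4&i5:st.MEM and.ALU ; pair
t=4 i6&i7:sub.ALU mulh.MUL ; pair
t=5 i8&i9:mulh.MUL st.MEM ; pair

CYCLES = 6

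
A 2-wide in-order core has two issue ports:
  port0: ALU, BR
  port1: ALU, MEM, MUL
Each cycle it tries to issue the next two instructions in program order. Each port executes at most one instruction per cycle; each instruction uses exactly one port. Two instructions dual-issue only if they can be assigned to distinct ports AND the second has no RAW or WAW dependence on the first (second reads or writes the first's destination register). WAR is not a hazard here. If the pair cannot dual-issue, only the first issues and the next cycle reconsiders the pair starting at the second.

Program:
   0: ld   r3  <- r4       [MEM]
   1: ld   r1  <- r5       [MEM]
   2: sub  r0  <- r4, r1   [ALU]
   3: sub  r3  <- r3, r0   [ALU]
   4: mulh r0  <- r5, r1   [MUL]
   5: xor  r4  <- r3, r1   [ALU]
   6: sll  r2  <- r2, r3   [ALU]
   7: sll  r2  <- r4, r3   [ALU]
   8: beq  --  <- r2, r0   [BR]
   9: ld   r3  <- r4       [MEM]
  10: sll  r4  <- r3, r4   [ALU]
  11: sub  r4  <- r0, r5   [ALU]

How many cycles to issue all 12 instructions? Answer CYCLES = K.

CYCLES = 9

0. ld.MEM @i0  | no-port MEM/MEM
1. ld.MEM @i1  | RAW r1
2. sub.ALU @i2  | RAW r0
3. sub.ALU mulh.MUL @i3&i4  | 2-wide
4. xor.ALU sll.ALU @i5&i6  | 2-wide
5. sll.ALU @i7  | RAW r2
6. beq.BR ld.MEM @i8&i9  | 2-wide
7. sll.ALU @i10  | WAW r4
8. sub.ALU @i11  | tail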